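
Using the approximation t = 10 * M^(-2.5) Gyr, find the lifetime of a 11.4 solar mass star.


t = 10 * M^(-2.5) = 10 * 11.4^(-2.5) = 0.0228

0.0228 Gyr


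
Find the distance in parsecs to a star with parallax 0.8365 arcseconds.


d = 1/p = 1/0.8365 = 1.1955

1.1955 pc


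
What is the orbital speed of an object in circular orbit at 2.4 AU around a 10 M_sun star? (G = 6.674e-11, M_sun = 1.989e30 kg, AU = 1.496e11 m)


v = sqrt(GM/r) = sqrt(6.674e-11 * 1.989e+31 / 3.590e+11) = 60804.9695

60804.9695 m/s


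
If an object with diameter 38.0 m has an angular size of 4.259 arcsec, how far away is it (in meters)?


D = size / theta_rad, theta_rad = 4.259 * pi/(180*3600) = 2.065e-05, D = 1.840e+06

1.840e+06 m


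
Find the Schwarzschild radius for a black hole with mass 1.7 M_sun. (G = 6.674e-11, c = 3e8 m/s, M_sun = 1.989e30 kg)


M = 1.7 * 1.989e30 kg = 3.3813e+30 kg. rs = 2GM/c^2 = 2 * 6.674e-11 * 3.3813e+30 / (3e8)^2 = 5014.8436

5014.8436 m


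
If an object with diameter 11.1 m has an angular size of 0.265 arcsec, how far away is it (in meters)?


D = size / theta_rad, theta_rad = 0.265 * pi/(180*3600) = 1.285e-06, D = 8.640e+06

8.640e+06 m


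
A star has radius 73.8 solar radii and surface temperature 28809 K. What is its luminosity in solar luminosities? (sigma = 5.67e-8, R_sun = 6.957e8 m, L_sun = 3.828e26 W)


R = 73.8 * 6.957e8 m = 5.134266e+10 m. L = 4*pi*R^2*sigma*T^4 = 4*pi*(5.134266e+10)^2 * 5.67e-8 * 28809^4 = 1.293785822e+33 W. L/L_sun = 1.293785822e+33 / 3.828e26 = 3.380e+06

3.380e+06 L_sun


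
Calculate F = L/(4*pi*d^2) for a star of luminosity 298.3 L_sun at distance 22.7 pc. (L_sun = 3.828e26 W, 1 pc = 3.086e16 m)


F = L / (4*pi*d^2) = 1.142e+29 / (4*pi*(7.005e+17)^2) = 1.852e-08

1.852e-08 W/m^2


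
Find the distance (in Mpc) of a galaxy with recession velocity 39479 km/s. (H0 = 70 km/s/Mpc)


d = v / H0 = 39479 / 70 = 563.9857

563.9857 Mpc


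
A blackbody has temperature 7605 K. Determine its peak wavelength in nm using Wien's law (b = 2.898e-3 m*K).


lam_max = b / T = 2.898e-3 / 7605 = 3.811e-07 m = 381.0651 nm

381.0651 nm


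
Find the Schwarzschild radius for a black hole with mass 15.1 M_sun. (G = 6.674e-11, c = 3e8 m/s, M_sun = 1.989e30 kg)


M = 15.1 * 1.989e30 kg = 3.00339e+31 kg. rs = 2GM/c^2 = 2 * 6.674e-11 * 3.00339e+31 / (3e8)^2 = 44543.6108

44543.6108 m


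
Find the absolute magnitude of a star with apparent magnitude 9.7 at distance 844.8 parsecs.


M = m - 5*log10(d) + 5 = 9.7 - 5*log10(844.8) + 5 = 0.0662

0.0662


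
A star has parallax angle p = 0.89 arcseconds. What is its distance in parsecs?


d = 1/p = 1/0.89 = 1.1236

1.1236 pc


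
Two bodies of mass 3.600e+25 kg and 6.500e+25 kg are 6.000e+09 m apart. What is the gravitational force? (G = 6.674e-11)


F = G*m1*m2/r^2 = 6.674e-11 * 3.600e+25 * 6.500e+25 / (6.000e+09)^2 = 6.674e-11 * 2.340e+51 / 3.600e+19 = 4.338e+21

4.338e+21 N


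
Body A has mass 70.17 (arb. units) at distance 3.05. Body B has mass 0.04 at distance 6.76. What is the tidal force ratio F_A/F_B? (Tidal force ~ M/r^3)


Ratio = (M1/r1^3) / (M2/r2^3) = (70.17/3.05^3) / (0.04/6.76^3) = 19099.9423

19099.9423


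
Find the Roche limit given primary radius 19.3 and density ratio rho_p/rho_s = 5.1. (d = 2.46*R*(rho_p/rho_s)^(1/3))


d_Roche = 2.46 * 19.3 * 5.1^(1/3) = 81.7239

81.7239


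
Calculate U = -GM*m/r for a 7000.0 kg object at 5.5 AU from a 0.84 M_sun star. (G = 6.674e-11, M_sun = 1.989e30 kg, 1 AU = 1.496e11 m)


M = 0.84 * 1.989e30 kg = 1.67076e+30 kg; r = 5.5 AU * 1.496e11 m/AU = 8.228e+11 m. U = -GM*m/r = -(6.674e-11 * 1.67076e+30 * 7000.0) / 8.228e+11 = -9.486e+11

-9.486e+11 J


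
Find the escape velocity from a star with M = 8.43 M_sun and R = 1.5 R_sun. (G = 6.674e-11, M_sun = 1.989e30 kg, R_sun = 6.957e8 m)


M = 8.43 * 1.989e30 kg = 1.676727e+31 kg; R = 1.5 * 6.957e8 m = 1.04355e+09 m. v_esc = sqrt(2GM/R) = sqrt(2 * 6.674e-11 * 1.676727e+31 / 1.04355e+09) = 1.464e+06

1.464e+06 m/s


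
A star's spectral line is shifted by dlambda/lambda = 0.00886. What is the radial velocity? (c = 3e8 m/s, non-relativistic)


v = (dlambda/lambda) * c = 0.00886 * 3e8 = 2.658e+06

2.658e+06 m/s


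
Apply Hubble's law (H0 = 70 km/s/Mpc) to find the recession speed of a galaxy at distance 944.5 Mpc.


v = H0 * d = 70 * 944.5 = 66115.0

66115.0 km/s


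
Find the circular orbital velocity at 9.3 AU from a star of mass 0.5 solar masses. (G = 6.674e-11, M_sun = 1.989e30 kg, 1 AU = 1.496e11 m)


v = sqrt(GM/r) = sqrt(6.674e-11 * 9.945e+29 / 1.391e+12) = 6906.9804

6906.9804 m/s


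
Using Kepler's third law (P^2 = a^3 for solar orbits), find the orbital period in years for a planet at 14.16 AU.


P = a^(3/2) = 14.16^1.5 = 53.2838

53.2838 years


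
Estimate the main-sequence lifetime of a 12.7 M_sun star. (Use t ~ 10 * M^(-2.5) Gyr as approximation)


t = 10 * M^(-2.5) = 10 * 12.7^(-2.5) = 0.0174

0.0174 Gyr


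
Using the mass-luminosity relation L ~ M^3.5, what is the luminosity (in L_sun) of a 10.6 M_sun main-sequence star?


L/L_sun = (M/M_sun)^3.5 = 10.6^3.5 = 3877.6672

3877.6672 L_sun


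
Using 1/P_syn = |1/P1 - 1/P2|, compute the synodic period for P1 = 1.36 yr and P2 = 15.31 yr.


1/P_syn = |1/P1 - 1/P2| = |1/1.36 - 1/15.31| => P_syn = 1.4926

1.4926 years


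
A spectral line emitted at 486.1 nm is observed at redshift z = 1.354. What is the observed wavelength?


lam_obs = lam_emit * (1 + z) = 486.1 * (1 + 1.354) = 1144.2794

1144.2794 nm


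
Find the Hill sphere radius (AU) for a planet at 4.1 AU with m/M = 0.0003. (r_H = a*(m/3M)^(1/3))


r_H = a * (m/3M)^(1/3) = 4.1 * (0.0003/3)^(1/3) = 0.1903

0.1903 AU


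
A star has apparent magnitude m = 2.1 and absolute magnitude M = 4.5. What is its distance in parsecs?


d = 10^((m - M + 5)/5) = 10^((2.1 - 4.5 + 5)/5) = 3.3113

3.3113 pc


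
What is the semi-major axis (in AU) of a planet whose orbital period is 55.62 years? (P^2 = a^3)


a = P^(2/3) = 55.62^(2/3) = 14.5709

14.5709 AU


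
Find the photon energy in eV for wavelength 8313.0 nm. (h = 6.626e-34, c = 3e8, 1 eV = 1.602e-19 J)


E = hc/lambda = 6.626e-34 * 3e8 / 8.313e-06 = 2.391e-20 J = 0.1493 eV

0.1493 eV


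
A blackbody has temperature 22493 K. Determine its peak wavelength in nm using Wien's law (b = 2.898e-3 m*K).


lam_max = b / T = 2.898e-3 / 22493 = 1.288e-07 m = 128.8401 nm

128.8401 nm


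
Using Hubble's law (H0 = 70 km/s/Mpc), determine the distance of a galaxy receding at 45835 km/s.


d = v / H0 = 45835 / 70 = 654.7857

654.7857 Mpc


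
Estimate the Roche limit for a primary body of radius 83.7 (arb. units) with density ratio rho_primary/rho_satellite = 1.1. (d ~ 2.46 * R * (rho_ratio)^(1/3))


d_Roche = 2.46 * 83.7 * 1.1^(1/3) = 212.5485

212.5485


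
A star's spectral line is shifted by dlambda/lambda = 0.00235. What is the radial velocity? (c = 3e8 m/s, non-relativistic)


v = (dlambda/lambda) * c = 0.00235 * 3e8 = 705000.0

705000.0 m/s


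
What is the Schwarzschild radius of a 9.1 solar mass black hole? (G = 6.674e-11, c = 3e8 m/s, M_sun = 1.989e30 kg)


M = 9.1 * 1.989e30 kg = 1.80999e+31 kg. rs = 2GM/c^2 = 2 * 6.674e-11 * 1.80999e+31 / (3e8)^2 = 26844.1628

26844.1628 m


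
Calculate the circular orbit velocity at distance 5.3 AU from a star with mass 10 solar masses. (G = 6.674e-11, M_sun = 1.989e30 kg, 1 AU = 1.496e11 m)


v = sqrt(GM/r) = sqrt(6.674e-11 * 1.989e+31 / 7.929e+11) = 40917.2805

40917.2805 m/s


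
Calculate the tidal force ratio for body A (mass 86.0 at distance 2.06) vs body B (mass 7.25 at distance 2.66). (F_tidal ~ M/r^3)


Ratio = (M1/r1^3) / (M2/r2^3) = (86.0/2.06^3) / (7.25/2.66^3) = 25.539

25.539


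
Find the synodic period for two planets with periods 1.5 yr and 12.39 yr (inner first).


1/P_syn = |1/P1 - 1/P2| = |1/1.5 - 1/12.39| => P_syn = 1.7066

1.7066 years


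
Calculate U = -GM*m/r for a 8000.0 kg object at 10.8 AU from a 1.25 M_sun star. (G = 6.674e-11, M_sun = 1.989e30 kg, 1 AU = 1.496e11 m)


M = 1.25 * 1.989e30 kg = 2.48625e+30 kg; r = 10.8 AU * 1.496e11 m/AU = 1.61568e+12 m. U = -GM*m/r = -(6.674e-11 * 2.48625e+30 * 8000.0) / 1.61568e+12 = -8.216e+11

-8.216e+11 J


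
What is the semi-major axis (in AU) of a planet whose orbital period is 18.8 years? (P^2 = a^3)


a = P^(2/3) = 18.8^(2/3) = 7.0703

7.0703 AU


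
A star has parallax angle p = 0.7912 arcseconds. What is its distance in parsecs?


d = 1/p = 1/0.7912 = 1.2639

1.2639 pc


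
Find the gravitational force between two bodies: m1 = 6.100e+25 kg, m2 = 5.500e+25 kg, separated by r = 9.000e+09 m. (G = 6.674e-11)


F = G*m1*m2/r^2 = 6.674e-11 * 6.100e+25 * 5.500e+25 / (9.000e+09)^2 = 6.674e-11 * 3.355e+51 / 8.100e+19 = 2.764e+21

2.764e+21 N


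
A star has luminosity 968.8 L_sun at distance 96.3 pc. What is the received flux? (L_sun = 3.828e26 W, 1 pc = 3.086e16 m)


F = L / (4*pi*d^2) = 3.709e+29 / (4*pi*(2.972e+18)^2) = 3.342e-09

3.342e-09 W/m^2


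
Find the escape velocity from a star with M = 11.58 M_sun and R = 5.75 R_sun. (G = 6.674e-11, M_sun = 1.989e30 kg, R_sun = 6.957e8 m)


M = 11.58 * 1.989e30 kg = 2.303262e+31 kg; R = 5.75 * 6.957e8 m = 4.000275e+09 m. v_esc = sqrt(2GM/R) = sqrt(2 * 6.674e-11 * 2.303262e+31 / 4.000275e+09) = 876667.3781

876667.3781 m/s


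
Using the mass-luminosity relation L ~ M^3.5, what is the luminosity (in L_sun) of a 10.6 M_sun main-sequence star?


L/L_sun = (M/M_sun)^3.5 = 10.6^3.5 = 3877.6672

3877.6672 L_sun


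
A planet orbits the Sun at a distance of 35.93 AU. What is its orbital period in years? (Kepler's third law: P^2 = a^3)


P = a^(3/2) = 35.93^1.5 = 215.3703

215.3703 years


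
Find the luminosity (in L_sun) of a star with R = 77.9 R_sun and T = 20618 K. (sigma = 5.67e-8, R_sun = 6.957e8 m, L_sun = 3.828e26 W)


R = 77.9 * 6.957e8 m = 5.419503e+10 m. L = 4*pi*R^2*sigma*T^4 = 4*pi*(5.419503e+10)^2 * 5.67e-8 * 20618^4 = 3.781795024e+32 W. L/L_sun = 3.781795024e+32 / 3.828e26 = 987929.7347

987929.7347 L_sun


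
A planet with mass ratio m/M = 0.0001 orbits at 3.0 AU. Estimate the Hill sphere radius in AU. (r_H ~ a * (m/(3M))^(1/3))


r_H = a * (m/3M)^(1/3) = 3.0 * (0.0001/3)^(1/3) = 0.0965

0.0965 AU


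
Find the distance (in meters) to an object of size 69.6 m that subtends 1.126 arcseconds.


D = size / theta_rad, theta_rad = 1.126 * pi/(180*3600) = 5.459e-06, D = 1.275e+07

1.275e+07 m


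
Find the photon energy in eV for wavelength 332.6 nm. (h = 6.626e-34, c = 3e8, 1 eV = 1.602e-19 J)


E = hc/lambda = 6.626e-34 * 3e8 / 3.326e-07 = 5.977e-19 J = 3.7307 eV

3.7307 eV


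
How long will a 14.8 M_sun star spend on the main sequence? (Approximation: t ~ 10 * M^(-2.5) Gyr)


t = 10 * M^(-2.5) = 10 * 14.8^(-2.5) = 0.0119

0.0119 Gyr


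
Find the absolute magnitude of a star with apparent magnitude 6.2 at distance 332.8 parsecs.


M = m - 5*log10(d) + 5 = 6.2 - 5*log10(332.8) + 5 = -1.4109

-1.4109


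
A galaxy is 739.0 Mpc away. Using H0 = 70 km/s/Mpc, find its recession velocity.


v = H0 * d = 70 * 739.0 = 51730.0

51730.0 km/s


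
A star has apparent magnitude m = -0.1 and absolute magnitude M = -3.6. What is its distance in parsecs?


d = 10^((m - M + 5)/5) = 10^((-0.1 - -3.6 + 5)/5) = 50.1187

50.1187 pc


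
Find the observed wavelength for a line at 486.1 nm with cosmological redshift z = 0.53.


lam_obs = lam_emit * (1 + z) = 486.1 * (1 + 0.53) = 743.733

743.733 nm


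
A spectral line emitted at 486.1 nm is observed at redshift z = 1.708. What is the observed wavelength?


lam_obs = lam_emit * (1 + z) = 486.1 * (1 + 1.708) = 1316.3588

1316.3588 nm


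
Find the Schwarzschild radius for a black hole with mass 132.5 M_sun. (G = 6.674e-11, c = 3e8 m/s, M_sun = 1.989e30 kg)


M = 132.5 * 1.989e30 kg = 2.635425e+32 kg. rs = 2GM/c^2 = 2 * 6.674e-11 * 2.635425e+32 / (3e8)^2 = 390862.81

390862.81 m


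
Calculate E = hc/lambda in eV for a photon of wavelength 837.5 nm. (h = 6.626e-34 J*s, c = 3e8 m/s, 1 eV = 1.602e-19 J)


E = hc/lambda = 6.626e-34 * 3e8 / 8.375e-07 = 2.373e-19 J = 1.4816 eV

1.4816 eV


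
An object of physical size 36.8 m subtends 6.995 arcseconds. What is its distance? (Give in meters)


D = size / theta_rad, theta_rad = 6.995 * pi/(180*3600) = 3.391e-05, D = 1.085e+06

1.085e+06 m


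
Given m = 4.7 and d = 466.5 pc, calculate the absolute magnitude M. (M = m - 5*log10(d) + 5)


M = m - 5*log10(d) + 5 = 4.7 - 5*log10(466.5) + 5 = -3.6443

-3.6443


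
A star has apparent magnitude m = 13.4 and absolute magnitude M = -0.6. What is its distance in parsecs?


d = 10^((m - M + 5)/5) = 10^((13.4 - -0.6 + 5)/5) = 6309.5734

6309.5734 pc


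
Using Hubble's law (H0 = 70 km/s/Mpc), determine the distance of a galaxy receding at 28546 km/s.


d = v / H0 = 28546 / 70 = 407.8

407.8 Mpc


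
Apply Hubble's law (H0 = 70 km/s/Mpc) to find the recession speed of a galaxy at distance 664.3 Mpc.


v = H0 * d = 70 * 664.3 = 46501.0

46501.0 km/s


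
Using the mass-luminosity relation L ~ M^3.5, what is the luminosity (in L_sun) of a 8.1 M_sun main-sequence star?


L/L_sun = (M/M_sun)^3.5 = 8.1^3.5 = 1512.5076

1512.5076 L_sun


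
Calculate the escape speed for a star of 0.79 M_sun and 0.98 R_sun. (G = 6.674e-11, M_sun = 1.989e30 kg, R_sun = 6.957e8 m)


M = 0.79 * 1.989e30 kg = 1.57131e+30 kg; R = 0.98 * 6.957e8 m = 6.81786e+08 m. v_esc = sqrt(2GM/R) = sqrt(2 * 6.674e-11 * 1.57131e+30 / 6.81786e+08) = 554644.8651

554644.8651 m/s


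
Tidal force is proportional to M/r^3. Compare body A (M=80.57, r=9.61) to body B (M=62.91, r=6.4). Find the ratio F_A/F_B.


Ratio = (M1/r1^3) / (M2/r2^3) = (80.57/9.61^3) / (62.91/6.4^3) = 0.3783

0.3783


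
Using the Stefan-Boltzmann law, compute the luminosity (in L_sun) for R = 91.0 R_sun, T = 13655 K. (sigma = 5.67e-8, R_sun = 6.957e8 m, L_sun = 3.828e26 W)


R = 91.0 * 6.957e8 m = 6.33087e+10 m. L = 4*pi*R^2*sigma*T^4 = 4*pi*(6.33087e+10)^2 * 5.67e-8 * 13655^4 = 9.928566116e+31 W. L/L_sun = 9.928566116e+31 / 3.828e26 = 259366.9309

259366.9309 L_sun


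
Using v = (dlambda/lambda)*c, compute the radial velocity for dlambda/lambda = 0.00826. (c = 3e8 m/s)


v = (dlambda/lambda) * c = 0.00826 * 3e8 = 2.478e+06

2.478e+06 m/s


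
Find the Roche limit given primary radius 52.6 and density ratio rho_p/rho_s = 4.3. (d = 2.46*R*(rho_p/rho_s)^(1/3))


d_Roche = 2.46 * 52.6 * 4.3^(1/3) = 210.4151

210.4151


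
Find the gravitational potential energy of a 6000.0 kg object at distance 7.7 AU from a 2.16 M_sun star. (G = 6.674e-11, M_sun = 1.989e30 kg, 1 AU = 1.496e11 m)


M = 2.16 * 1.989e30 kg = 4.29624e+30 kg; r = 7.7 AU * 1.496e11 m/AU = 1.15192e+12 m. U = -GM*m/r = -(6.674e-11 * 4.29624e+30 * 6000.0) / 1.15192e+12 = -1.493e+12

-1.493e+12 J


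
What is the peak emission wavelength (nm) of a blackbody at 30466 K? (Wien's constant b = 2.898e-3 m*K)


lam_max = b / T = 2.898e-3 / 30466 = 9.512e-08 m = 95.1224 nm

95.1224 nm


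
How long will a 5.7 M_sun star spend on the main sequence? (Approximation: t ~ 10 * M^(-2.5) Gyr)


t = 10 * M^(-2.5) = 10 * 5.7^(-2.5) = 0.1289

0.1289 Gyr


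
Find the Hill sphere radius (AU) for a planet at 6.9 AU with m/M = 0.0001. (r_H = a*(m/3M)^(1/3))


r_H = a * (m/3M)^(1/3) = 6.9 * (0.0001/3)^(1/3) = 0.2221

0.2221 AU


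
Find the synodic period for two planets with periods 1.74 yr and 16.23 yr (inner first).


1/P_syn = |1/P1 - 1/P2| = |1/1.74 - 1/16.23| => P_syn = 1.9489

1.9489 years


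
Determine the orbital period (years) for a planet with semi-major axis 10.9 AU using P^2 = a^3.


P = a^(3/2) = 10.9^1.5 = 35.9865

35.9865 years


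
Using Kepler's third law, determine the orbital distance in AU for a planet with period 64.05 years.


a = P^(2/3) = 64.05^(2/3) = 16.0083

16.0083 AU


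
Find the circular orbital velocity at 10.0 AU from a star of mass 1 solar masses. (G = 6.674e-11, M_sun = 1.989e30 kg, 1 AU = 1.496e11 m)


v = sqrt(GM/r) = sqrt(6.674e-11 * 1.989e+30 / 1.496e+12) = 9419.8654

9419.8654 m/s


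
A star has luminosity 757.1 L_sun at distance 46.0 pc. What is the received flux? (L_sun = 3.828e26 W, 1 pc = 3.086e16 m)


F = L / (4*pi*d^2) = 2.898e+29 / (4*pi*(1.420e+18)^2) = 1.144e-08

1.144e-08 W/m^2


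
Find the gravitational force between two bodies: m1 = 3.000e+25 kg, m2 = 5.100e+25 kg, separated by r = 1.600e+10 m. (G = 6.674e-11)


F = G*m1*m2/r^2 = 6.674e-11 * 3.000e+25 * 5.100e+25 / (1.600e+10)^2 = 6.674e-11 * 1.530e+51 / 2.560e+20 = 3.989e+20

3.989e+20 N


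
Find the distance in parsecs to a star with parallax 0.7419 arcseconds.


d = 1/p = 1/0.7419 = 1.3479

1.3479 pc


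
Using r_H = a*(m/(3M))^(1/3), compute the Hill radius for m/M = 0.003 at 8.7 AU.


r_H = a * (m/3M)^(1/3) = 8.7 * (0.003/3)^(1/3) = 0.87

0.87 AU


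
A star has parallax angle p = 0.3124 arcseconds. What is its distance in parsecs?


d = 1/p = 1/0.3124 = 3.201

3.201 pc


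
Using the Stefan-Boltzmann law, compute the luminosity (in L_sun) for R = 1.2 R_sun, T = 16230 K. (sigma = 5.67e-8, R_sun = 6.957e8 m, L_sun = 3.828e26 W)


R = 1.2 * 6.957e8 m = 8.3484e+08 m. L = 4*pi*R^2*sigma*T^4 = 4*pi*(8.3484e+08)^2 * 5.67e-8 * 16230^4 = 3.445668567e+28 W. L/L_sun = 3.445668567e+28 / 3.828e26 = 90.0122

90.0122 L_sun


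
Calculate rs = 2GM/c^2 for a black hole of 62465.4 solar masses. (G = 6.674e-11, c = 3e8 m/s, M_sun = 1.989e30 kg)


M = 62465.4 * 1.989e30 kg = 1.242436806e+35 kg. rs = 2GM/c^2 = 2 * 6.674e-11 * 1.242436806e+35 / (3e8)^2 = 1.843e+08

1.843e+08 m


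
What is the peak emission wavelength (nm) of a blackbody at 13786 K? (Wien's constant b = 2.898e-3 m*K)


lam_max = b / T = 2.898e-3 / 13786 = 2.102e-07 m = 210.2133 nm

210.2133 nm


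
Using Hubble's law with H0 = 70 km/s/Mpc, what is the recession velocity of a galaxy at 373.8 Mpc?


v = H0 * d = 70 * 373.8 = 26166.0

26166.0 km/s


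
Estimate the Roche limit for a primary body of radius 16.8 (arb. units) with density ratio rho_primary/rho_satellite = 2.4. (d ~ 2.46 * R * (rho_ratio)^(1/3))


d_Roche = 2.46 * 16.8 * 2.4^(1/3) = 55.3326

55.3326


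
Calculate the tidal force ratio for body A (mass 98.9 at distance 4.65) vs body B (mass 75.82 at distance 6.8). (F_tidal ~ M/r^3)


Ratio = (M1/r1^3) / (M2/r2^3) = (98.9/4.65^3) / (75.82/6.8^3) = 4.0793

4.0793


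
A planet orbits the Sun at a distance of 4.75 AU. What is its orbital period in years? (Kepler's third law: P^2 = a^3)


P = a^(3/2) = 4.75^1.5 = 10.3524

10.3524 years


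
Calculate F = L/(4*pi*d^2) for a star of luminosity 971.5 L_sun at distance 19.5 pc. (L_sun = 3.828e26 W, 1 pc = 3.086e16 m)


F = L / (4*pi*d^2) = 3.719e+29 / (4*pi*(6.018e+17)^2) = 8.172e-08

8.172e-08 W/m^2


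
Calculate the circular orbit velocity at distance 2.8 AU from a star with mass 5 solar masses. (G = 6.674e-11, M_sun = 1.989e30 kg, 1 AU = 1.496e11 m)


v = sqrt(GM/r) = sqrt(6.674e-11 * 9.945e+30 / 4.189e+11) = 39806.1965

39806.1965 m/s


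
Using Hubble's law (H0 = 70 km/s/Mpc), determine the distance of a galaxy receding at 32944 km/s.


d = v / H0 = 32944 / 70 = 470.6286

470.6286 Mpc


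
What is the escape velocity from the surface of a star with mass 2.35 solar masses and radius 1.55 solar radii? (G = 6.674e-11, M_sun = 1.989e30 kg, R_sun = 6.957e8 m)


M = 2.35 * 1.989e30 kg = 4.67415e+30 kg; R = 1.55 * 6.957e8 m = 1.078335e+09 m. v_esc = sqrt(2GM/R) = sqrt(2 * 6.674e-11 * 4.67415e+30 / 1.078335e+09) = 760645.974

760645.974 m/s


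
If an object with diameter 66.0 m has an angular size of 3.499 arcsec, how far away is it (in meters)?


D = size / theta_rad, theta_rad = 3.499 * pi/(180*3600) = 1.696e-05, D = 3.891e+06

3.891e+06 m


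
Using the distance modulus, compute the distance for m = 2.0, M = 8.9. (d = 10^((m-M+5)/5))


d = 10^((m - M + 5)/5) = 10^((2.0 - 8.9 + 5)/5) = 0.4169

0.4169 pc


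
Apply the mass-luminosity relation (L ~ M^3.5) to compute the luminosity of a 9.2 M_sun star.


L/L_sun = (M/M_sun)^3.5 = 9.2^3.5 = 2361.8776

2361.8776 L_sun


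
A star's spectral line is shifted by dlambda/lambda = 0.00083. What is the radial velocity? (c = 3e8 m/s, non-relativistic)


v = (dlambda/lambda) * c = 0.00083 * 3e8 = 249000.0

249000.0 m/s


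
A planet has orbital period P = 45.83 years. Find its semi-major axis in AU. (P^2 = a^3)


a = P^(2/3) = 45.83^(2/3) = 12.8066

12.8066 AU


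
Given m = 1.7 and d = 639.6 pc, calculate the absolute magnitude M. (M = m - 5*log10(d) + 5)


M = m - 5*log10(d) + 5 = 1.7 - 5*log10(639.6) + 5 = -7.3295

-7.3295


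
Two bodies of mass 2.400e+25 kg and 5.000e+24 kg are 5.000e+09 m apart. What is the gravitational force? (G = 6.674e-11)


F = G*m1*m2/r^2 = 6.674e-11 * 2.400e+25 * 5.000e+24 / (5.000e+09)^2 = 6.674e-11 * 1.200e+50 / 2.500e+19 = 3.204e+20

3.204e+20 N


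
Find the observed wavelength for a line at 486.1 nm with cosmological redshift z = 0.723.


lam_obs = lam_emit * (1 + z) = 486.1 * (1 + 0.723) = 837.5503

837.5503 nm


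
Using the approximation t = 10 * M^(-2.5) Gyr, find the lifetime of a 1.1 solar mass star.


t = 10 * M^(-2.5) = 10 * 1.1^(-2.5) = 7.8799

7.8799 Gyr


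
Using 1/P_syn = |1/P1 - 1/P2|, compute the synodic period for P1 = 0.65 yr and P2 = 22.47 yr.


1/P_syn = |1/P1 - 1/P2| = |1/0.65 - 1/22.47| => P_syn = 0.6694

0.6694 years


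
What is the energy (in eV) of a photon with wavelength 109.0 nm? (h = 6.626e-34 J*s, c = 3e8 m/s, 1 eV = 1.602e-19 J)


E = hc/lambda = 6.626e-34 * 3e8 / 1.090e-07 = 1.824e-18 J = 11.3837 eV

11.3837 eV


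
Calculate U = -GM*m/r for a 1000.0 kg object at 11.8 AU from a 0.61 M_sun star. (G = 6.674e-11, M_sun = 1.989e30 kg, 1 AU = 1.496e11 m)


M = 0.61 * 1.989e30 kg = 1.21329e+30 kg; r = 11.8 AU * 1.496e11 m/AU = 1.76528e+12 m. U = -GM*m/r = -(6.674e-11 * 1.21329e+30 * 1000.0) / 1.76528e+12 = -4.587e+10

-4.587e+10 J


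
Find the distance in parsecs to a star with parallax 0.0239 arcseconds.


d = 1/p = 1/0.0239 = 41.841

41.841 pc


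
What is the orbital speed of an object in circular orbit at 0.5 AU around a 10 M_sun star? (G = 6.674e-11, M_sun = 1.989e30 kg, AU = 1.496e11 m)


v = sqrt(GM/r) = sqrt(6.674e-11 * 1.989e+31 / 7.480e+10) = 133217.0137

133217.0137 m/s


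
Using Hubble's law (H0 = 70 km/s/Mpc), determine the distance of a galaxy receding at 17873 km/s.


d = v / H0 = 17873 / 70 = 255.3286

255.3286 Mpc


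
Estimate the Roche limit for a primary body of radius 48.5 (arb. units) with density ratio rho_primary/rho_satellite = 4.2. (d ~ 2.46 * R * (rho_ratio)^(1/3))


d_Roche = 2.46 * 48.5 * 4.2^(1/3) = 192.4982

192.4982


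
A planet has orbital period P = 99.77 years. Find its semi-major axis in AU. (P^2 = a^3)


a = P^(2/3) = 99.77^(2/3) = 21.5113

21.5113 AU


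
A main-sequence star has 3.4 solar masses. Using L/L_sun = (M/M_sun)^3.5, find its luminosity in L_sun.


L/L_sun = (M/M_sun)^3.5 = 3.4^3.5 = 72.473

72.473 L_sun


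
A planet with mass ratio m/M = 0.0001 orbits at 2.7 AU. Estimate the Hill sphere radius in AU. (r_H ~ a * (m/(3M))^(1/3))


r_H = a * (m/3M)^(1/3) = 2.7 * (0.0001/3)^(1/3) = 0.0869

0.0869 AU


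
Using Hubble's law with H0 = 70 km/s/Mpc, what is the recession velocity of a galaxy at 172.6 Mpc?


v = H0 * d = 70 * 172.6 = 12082.0

12082.0 km/s


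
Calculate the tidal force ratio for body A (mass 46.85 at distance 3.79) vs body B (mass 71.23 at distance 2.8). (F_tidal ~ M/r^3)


Ratio = (M1/r1^3) / (M2/r2^3) = (46.85/3.79^3) / (71.23/2.8^3) = 0.2652

0.2652


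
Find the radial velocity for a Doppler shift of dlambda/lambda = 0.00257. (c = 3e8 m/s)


v = (dlambda/lambda) * c = 0.00257 * 3e8 = 771000.0

771000.0 m/s


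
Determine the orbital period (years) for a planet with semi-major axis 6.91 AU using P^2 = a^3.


P = a^(3/2) = 6.91^1.5 = 18.1642

18.1642 years


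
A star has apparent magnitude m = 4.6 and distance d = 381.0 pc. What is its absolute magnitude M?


M = m - 5*log10(d) + 5 = 4.6 - 5*log10(381.0) + 5 = -3.3046

-3.3046


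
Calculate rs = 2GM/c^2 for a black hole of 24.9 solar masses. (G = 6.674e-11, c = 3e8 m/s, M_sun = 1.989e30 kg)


M = 24.9 * 1.989e30 kg = 4.95261e+31 kg. rs = 2GM/c^2 = 2 * 6.674e-11 * 4.95261e+31 / (3e8)^2 = 73452.7092

73452.7092 m


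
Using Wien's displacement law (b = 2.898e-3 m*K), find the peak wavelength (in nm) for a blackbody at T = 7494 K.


lam_max = b / T = 2.898e-3 / 7494 = 3.867e-07 m = 386.7094 nm

386.7094 nm


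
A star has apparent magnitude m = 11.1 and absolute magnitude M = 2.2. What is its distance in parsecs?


d = 10^((m - M + 5)/5) = 10^((11.1 - 2.2 + 5)/5) = 602.5596

602.5596 pc


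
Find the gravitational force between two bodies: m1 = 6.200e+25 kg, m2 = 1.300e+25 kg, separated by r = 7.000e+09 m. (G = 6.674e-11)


F = G*m1*m2/r^2 = 6.674e-11 * 6.200e+25 * 1.300e+25 / (7.000e+09)^2 = 6.674e-11 * 8.060e+50 / 4.900e+19 = 1.098e+21

1.098e+21 N


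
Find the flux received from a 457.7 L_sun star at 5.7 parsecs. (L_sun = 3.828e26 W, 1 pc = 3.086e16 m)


F = L / (4*pi*d^2) = 1.752e+29 / (4*pi*(1.759e+17)^2) = 4.506e-07

4.506e-07 W/m^2


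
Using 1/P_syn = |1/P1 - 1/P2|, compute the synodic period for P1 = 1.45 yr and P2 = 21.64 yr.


1/P_syn = |1/P1 - 1/P2| = |1/1.45 - 1/21.64| => P_syn = 1.5541

1.5541 years


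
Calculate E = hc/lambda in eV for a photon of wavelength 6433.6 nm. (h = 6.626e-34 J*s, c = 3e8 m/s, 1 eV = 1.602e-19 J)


E = hc/lambda = 6.626e-34 * 3e8 / 6.434e-06 = 3.090e-20 J = 0.1929 eV

0.1929 eV


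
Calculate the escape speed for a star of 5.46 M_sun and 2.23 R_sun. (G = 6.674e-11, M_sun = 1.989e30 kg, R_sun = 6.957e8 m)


M = 5.46 * 1.989e30 kg = 1.085994e+31 kg; R = 2.23 * 6.957e8 m = 1.551411e+09 m. v_esc = sqrt(2GM/R) = sqrt(2 * 6.674e-11 * 1.085994e+31 / 1.551411e+09) = 966625.7913

966625.7913 m/s


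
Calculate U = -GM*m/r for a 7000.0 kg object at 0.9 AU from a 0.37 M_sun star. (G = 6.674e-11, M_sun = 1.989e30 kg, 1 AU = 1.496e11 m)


M = 0.37 * 1.989e30 kg = 7.3593e+29 kg; r = 0.9 AU * 1.496e11 m/AU = 1.3464e+11 m. U = -GM*m/r = -(6.674e-11 * 7.3593e+29 * 7000.0) / 1.3464e+11 = -2.554e+12

-2.554e+12 J


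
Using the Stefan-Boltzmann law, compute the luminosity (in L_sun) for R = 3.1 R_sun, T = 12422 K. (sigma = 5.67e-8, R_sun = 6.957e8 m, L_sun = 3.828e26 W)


R = 3.1 * 6.957e8 m = 2.15667e+09 m. L = 4*pi*R^2*sigma*T^4 = 4*pi*(2.15667e+09)^2 * 5.67e-8 * 12422^4 = 7.89089777e+28 W. L/L_sun = 7.89089777e+28 / 3.828e26 = 206.1363

206.1363 L_sun


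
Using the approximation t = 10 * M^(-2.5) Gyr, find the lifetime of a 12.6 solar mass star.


t = 10 * M^(-2.5) = 10 * 12.6^(-2.5) = 0.0177

0.0177 Gyr


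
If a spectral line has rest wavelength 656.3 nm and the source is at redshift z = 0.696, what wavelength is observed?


lam_obs = lam_emit * (1 + z) = 656.3 * (1 + 0.696) = 1113.0848

1113.0848 nm


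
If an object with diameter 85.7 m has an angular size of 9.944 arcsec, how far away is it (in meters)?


D = size / theta_rad, theta_rad = 9.944 * pi/(180*3600) = 4.821e-05, D = 1.778e+06

1.778e+06 m


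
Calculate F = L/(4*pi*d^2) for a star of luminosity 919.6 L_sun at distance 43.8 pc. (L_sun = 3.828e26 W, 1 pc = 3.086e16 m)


F = L / (4*pi*d^2) = 3.520e+29 / (4*pi*(1.352e+18)^2) = 1.533e-08

1.533e-08 W/m^2


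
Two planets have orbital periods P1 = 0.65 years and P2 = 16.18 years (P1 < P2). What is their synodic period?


1/P_syn = |1/P1 - 1/P2| = |1/0.65 - 1/16.18| => P_syn = 0.6772

0.6772 years


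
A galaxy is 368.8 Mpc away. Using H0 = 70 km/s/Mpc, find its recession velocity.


v = H0 * d = 70 * 368.8 = 25816.0

25816.0 km/s


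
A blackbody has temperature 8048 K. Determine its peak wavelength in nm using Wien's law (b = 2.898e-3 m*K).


lam_max = b / T = 2.898e-3 / 8048 = 3.601e-07 m = 360.0895 nm

360.0895 nm


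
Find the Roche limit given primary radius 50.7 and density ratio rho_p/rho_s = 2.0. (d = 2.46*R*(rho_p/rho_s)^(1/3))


d_Roche = 2.46 * 50.7 * 2.0^(1/3) = 157.1399

157.1399


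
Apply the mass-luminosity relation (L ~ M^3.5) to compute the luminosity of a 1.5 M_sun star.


L/L_sun = (M/M_sun)^3.5 = 1.5^3.5 = 4.1335

4.1335 L_sun


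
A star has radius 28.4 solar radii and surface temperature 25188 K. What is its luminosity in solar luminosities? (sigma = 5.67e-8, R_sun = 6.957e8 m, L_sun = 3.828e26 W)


R = 28.4 * 6.957e8 m = 1.975788e+10 m. L = 4*pi*R^2*sigma*T^4 = 4*pi*(1.975788e+10)^2 * 5.67e-8 * 25188^4 = 1.119562513e+32 W. L/L_sun = 1.119562513e+32 / 3.828e26 = 292466.6962

292466.6962 L_sun


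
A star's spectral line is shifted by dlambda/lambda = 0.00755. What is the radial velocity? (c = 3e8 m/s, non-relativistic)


v = (dlambda/lambda) * c = 0.00755 * 3e8 = 2.265e+06

2.265e+06 m/s


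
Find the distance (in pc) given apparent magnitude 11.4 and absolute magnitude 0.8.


d = 10^((m - M + 5)/5) = 10^((11.4 - 0.8 + 5)/5) = 1318.2567

1318.2567 pc


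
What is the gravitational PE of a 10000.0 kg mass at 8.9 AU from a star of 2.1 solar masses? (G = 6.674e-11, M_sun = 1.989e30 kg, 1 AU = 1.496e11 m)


M = 2.1 * 1.989e30 kg = 4.1769e+30 kg; r = 8.9 AU * 1.496e11 m/AU = 1.33144e+12 m. U = -GM*m/r = -(6.674e-11 * 4.1769e+30 * 10000.0) / 1.33144e+12 = -2.094e+12

-2.094e+12 J


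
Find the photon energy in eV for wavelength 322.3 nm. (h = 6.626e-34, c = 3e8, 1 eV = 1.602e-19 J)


E = hc/lambda = 6.626e-34 * 3e8 / 3.223e-07 = 6.168e-19 J = 3.8499 eV

3.8499 eV


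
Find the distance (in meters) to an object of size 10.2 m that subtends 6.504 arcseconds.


D = size / theta_rad, theta_rad = 6.504 * pi/(180*3600) = 3.153e-05, D = 323478.0172

323478.0172 m


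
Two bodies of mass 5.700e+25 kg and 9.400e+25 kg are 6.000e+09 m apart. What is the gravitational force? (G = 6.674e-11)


F = G*m1*m2/r^2 = 6.674e-11 * 5.700e+25 * 9.400e+25 / (6.000e+09)^2 = 6.674e-11 * 5.358e+51 / 3.600e+19 = 9.933e+21

9.933e+21 N


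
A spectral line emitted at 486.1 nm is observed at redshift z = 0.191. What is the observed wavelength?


lam_obs = lam_emit * (1 + z) = 486.1 * (1 + 0.191) = 578.9451

578.9451 nm


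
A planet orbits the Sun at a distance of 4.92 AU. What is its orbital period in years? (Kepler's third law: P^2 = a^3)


P = a^(3/2) = 4.92^1.5 = 10.9131

10.9131 years


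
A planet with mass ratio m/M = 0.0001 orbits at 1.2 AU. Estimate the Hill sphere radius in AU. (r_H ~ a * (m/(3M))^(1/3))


r_H = a * (m/3M)^(1/3) = 1.2 * (0.0001/3)^(1/3) = 0.0386

0.0386 AU


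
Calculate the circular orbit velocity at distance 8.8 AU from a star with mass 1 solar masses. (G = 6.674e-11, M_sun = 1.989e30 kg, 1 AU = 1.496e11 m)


v = sqrt(GM/r) = sqrt(6.674e-11 * 1.989e+30 / 1.316e+12) = 10041.6102

10041.6102 m/s


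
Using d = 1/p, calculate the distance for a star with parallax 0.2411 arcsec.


d = 1/p = 1/0.2411 = 4.1477

4.1477 pc


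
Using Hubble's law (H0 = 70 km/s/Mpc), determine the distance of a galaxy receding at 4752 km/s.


d = v / H0 = 4752 / 70 = 67.8857

67.8857 Mpc


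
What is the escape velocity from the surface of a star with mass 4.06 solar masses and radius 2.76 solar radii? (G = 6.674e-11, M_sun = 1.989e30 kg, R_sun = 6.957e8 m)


M = 4.06 * 1.989e30 kg = 8.07534e+30 kg; R = 2.76 * 6.957e8 m = 1.920132e+09 m. v_esc = sqrt(2GM/R) = sqrt(2 * 6.674e-11 * 8.07534e+30 / 1.920132e+09) = 749243.4667

749243.4667 m/s


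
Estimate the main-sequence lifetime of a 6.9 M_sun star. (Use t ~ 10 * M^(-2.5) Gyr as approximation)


t = 10 * M^(-2.5) = 10 * 6.9^(-2.5) = 0.08

0.08 Gyr


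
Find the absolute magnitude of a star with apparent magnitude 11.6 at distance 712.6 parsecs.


M = m - 5*log10(d) + 5 = 11.6 - 5*log10(712.6) + 5 = 2.3358

2.3358


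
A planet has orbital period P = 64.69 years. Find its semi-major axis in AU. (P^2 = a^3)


a = P^(2/3) = 64.69^(2/3) = 16.1148

16.1148 AU


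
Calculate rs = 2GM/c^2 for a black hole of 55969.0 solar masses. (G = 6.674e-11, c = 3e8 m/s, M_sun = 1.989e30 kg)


M = 55969.0 * 1.989e30 kg = 1.11322341e+35 kg. rs = 2GM/c^2 = 2 * 6.674e-11 * 1.11322341e+35 / (3e8)^2 = 1.651e+08

1.651e+08 m


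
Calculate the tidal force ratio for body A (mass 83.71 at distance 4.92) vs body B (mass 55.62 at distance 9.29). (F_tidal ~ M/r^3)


Ratio = (M1/r1^3) / (M2/r2^3) = (83.71/4.92^3) / (55.62/9.29^3) = 10.1321

10.1321


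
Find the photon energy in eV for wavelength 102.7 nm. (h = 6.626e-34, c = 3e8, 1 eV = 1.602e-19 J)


E = hc/lambda = 6.626e-34 * 3e8 / 1.027e-07 = 1.936e-18 J = 12.082 eV

12.082 eV


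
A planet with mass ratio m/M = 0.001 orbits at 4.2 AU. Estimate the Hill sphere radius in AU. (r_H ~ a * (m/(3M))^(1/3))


r_H = a * (m/3M)^(1/3) = 4.2 * (0.001/3)^(1/3) = 0.2912

0.2912 AU


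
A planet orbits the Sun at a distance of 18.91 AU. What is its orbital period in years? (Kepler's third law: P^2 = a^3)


P = a^(3/2) = 18.91^1.5 = 82.2313

82.2313 years


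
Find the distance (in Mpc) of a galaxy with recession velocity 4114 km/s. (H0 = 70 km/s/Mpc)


d = v / H0 = 4114 / 70 = 58.7714

58.7714 Mpc


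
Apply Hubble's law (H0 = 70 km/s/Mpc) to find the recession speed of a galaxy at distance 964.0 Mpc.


v = H0 * d = 70 * 964.0 = 67480.0

67480.0 km/s


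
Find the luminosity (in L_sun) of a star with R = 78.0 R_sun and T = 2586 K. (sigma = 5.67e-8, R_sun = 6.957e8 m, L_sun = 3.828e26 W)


R = 78.0 * 6.957e8 m = 5.42646e+10 m. L = 4*pi*R^2*sigma*T^4 = 4*pi*(5.42646e+10)^2 * 5.67e-8 * 2586^4 = 9.382967611e+28 W. L/L_sun = 9.382967611e+28 / 3.828e26 = 245.1141

245.1141 L_sun


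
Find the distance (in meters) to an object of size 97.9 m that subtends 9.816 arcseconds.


D = size / theta_rad, theta_rad = 9.816 * pi/(180*3600) = 4.759e-05, D = 2.057e+06

2.057e+06 m


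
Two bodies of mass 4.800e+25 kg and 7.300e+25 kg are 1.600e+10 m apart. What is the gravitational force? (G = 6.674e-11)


F = G*m1*m2/r^2 = 6.674e-11 * 4.800e+25 * 7.300e+25 / (1.600e+10)^2 = 6.674e-11 * 3.504e+51 / 2.560e+20 = 9.135e+20

9.135e+20 N


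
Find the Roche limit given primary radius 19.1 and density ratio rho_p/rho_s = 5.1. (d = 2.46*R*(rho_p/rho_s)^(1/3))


d_Roche = 2.46 * 19.1 * 5.1^(1/3) = 80.877

80.877


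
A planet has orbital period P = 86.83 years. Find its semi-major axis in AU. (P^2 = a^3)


a = P^(2/3) = 86.83^(2/3) = 19.6086

19.6086 AU


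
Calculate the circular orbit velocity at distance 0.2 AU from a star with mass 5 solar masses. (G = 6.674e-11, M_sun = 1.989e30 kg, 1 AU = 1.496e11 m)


v = sqrt(GM/r) = sqrt(6.674e-11 * 9.945e+30 / 2.992e+10) = 148941.1491

148941.1491 m/s


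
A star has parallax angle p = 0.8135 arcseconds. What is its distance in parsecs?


d = 1/p = 1/0.8135 = 1.2293

1.2293 pc


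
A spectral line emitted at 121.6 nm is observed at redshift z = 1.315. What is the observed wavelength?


lam_obs = lam_emit * (1 + z) = 121.6 * (1 + 1.315) = 281.504

281.504 nm


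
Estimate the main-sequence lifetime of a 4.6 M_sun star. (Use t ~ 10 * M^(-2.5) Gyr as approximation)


t = 10 * M^(-2.5) = 10 * 4.6^(-2.5) = 0.2203

0.2203 Gyr


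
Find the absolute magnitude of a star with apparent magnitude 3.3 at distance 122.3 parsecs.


M = m - 5*log10(d) + 5 = 3.3 - 5*log10(122.3) + 5 = -2.1371

-2.1371


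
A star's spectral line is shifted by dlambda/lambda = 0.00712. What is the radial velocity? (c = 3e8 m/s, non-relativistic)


v = (dlambda/lambda) * c = 0.00712 * 3e8 = 2.136e+06

2.136e+06 m/s


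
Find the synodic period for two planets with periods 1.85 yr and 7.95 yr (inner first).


1/P_syn = |1/P1 - 1/P2| = |1/1.85 - 1/7.95| => P_syn = 2.4111

2.4111 years


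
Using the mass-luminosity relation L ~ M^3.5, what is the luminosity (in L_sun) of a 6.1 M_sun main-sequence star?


L/L_sun = (M/M_sun)^3.5 = 6.1^3.5 = 560.6017

560.6017 L_sun


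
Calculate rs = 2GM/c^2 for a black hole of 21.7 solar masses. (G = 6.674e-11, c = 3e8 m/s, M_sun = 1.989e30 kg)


M = 21.7 * 1.989e30 kg = 4.31613e+31 kg. rs = 2GM/c^2 = 2 * 6.674e-11 * 4.31613e+31 / (3e8)^2 = 64013.0036

64013.0036 m


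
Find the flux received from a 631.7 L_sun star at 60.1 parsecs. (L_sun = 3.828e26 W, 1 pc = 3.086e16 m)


F = L / (4*pi*d^2) = 2.418e+29 / (4*pi*(1.855e+18)^2) = 5.594e-09

5.594e-09 W/m^2


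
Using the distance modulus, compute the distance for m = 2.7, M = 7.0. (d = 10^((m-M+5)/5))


d = 10^((m - M + 5)/5) = 10^((2.7 - 7.0 + 5)/5) = 1.3804

1.3804 pc


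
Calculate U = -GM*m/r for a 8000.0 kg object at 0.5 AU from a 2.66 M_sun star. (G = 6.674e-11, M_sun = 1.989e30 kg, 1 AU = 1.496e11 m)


M = 2.66 * 1.989e30 kg = 5.29074e+30 kg; r = 0.5 AU * 1.496e11 m/AU = 7.48e+10 m. U = -GM*m/r = -(6.674e-11 * 5.29074e+30 * 8000.0) / 7.48e+10 = -3.777e+13

-3.777e+13 J


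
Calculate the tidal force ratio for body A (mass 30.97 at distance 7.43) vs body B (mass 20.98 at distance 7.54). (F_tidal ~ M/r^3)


Ratio = (M1/r1^3) / (M2/r2^3) = (30.97/7.43^3) / (20.98/7.54^3) = 1.5427

1.5427


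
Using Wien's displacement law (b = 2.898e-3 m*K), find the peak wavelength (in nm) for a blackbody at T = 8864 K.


lam_max = b / T = 2.898e-3 / 8864 = 3.269e-07 m = 326.9404 nm

326.9404 nm


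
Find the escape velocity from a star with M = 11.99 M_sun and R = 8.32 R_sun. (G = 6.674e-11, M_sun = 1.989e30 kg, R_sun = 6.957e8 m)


M = 11.99 * 1.989e30 kg = 2.384811e+31 kg; R = 8.32 * 6.957e8 m = 5.788224e+09 m. v_esc = sqrt(2GM/R) = sqrt(2 * 6.674e-11 * 2.384811e+31 / 5.788224e+09) = 741587.5281

741587.5281 m/s


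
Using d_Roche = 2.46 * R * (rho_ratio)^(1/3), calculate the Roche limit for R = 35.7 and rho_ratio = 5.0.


d_Roche = 2.46 * 35.7 * 5.0^(1/3) = 150.1735

150.1735


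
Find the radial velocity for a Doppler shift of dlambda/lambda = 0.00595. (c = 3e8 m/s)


v = (dlambda/lambda) * c = 0.00595 * 3e8 = 1.785e+06

1.785e+06 m/s


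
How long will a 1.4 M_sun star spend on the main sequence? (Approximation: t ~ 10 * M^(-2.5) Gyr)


t = 10 * M^(-2.5) = 10 * 1.4^(-2.5) = 4.312

4.312 Gyr


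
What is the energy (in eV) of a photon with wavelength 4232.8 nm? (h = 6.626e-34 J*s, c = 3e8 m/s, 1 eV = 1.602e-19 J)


E = hc/lambda = 6.626e-34 * 3e8 / 4.233e-06 = 4.696e-20 J = 0.2931 eV

0.2931 eV


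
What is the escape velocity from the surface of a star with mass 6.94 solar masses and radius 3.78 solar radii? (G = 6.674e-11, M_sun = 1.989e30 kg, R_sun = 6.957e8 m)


M = 6.94 * 1.989e30 kg = 1.380366e+31 kg; R = 3.78 * 6.957e8 m = 2.629746e+09 m. v_esc = sqrt(2GM/R) = sqrt(2 * 6.674e-11 * 1.380366e+31 / 2.629746e+09) = 837044.0703

837044.0703 m/s


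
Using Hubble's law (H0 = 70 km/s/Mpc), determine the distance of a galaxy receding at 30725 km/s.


d = v / H0 = 30725 / 70 = 438.9286

438.9286 Mpc


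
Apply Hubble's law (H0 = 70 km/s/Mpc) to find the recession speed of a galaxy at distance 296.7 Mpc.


v = H0 * d = 70 * 296.7 = 20769.0

20769.0 km/s


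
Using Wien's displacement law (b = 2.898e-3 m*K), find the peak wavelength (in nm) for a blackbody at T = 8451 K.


lam_max = b / T = 2.898e-3 / 8451 = 3.429e-07 m = 342.918 nm

342.918 nm


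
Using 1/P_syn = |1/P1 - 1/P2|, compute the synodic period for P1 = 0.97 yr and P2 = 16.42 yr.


1/P_syn = |1/P1 - 1/P2| = |1/0.97 - 1/16.42| => P_syn = 1.0309

1.0309 years
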